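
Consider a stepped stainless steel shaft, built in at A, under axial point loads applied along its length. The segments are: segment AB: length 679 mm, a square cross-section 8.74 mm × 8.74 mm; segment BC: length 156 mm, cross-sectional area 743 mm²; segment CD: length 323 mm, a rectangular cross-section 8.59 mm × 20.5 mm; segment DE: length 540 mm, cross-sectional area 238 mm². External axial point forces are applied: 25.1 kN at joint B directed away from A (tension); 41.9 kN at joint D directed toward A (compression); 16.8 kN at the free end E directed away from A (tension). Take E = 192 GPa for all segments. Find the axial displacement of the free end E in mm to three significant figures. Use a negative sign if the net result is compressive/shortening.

-0.0687 mm

Internal axial forces (sectioning from the free end, tension +): N_DE = 16.8 kN, N_CD = -25.1 kN, N_BC = -25.1 kN, N_AB = 0.000000000000003553 kN.
A_AB = 76.39 mm².
A_CD = 176.1 mm².
δ_AB = 0.000000000003553·679/(76.39·192000) = 0.0000000000000001645 mm
δ_BC = -25100·156/(743·192000) = -0.02745 mm
δ_CD = -25100·323/(176.1·192000) = -0.2398 mm
δ_DE = 16800·540/(238·192000) = 0.1985 mm
δ = Σδ_i = -0.06871 mm.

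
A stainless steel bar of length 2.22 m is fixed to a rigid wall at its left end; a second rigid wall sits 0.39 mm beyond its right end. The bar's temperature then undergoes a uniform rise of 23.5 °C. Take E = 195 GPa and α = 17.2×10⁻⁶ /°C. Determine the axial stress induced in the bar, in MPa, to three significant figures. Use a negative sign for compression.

Free thermal expansion αLΔT = 17.2e-6 · 2220 · 23.5 = 0.8973 mm.
The walls engage after the gap closes; constrained expansion = 0.8973 − 0.39 = 0.5073 mm.
The walls impose strain ε = −(0.5073)/2220 = -2.2852e-04; σ = Eε = 195000 · -2.2852e-04 = -44.56 MPa.

-44.6 MPa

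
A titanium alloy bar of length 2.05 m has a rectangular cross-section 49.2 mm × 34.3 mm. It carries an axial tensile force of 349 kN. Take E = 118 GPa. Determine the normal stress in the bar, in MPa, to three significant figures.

A = 1688 mm².
σ = N/A = 349000/1688 = 206.8 MPa.

207 MPa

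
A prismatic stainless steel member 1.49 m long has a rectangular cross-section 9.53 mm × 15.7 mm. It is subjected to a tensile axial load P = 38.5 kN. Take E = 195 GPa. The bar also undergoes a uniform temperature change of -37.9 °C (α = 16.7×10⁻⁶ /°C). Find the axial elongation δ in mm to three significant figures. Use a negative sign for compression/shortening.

A = 149.6 mm².
δ_mech = NL/(AE) = 38500·1490/(149.6·195000) = 1.966 mm.
δ_thermal = αLΔT = 16.7e-6·1490·-37.9 = -0.9431 mm.
δ = δ_mech + δ_thermal = 1.023 mm.

1.02 mm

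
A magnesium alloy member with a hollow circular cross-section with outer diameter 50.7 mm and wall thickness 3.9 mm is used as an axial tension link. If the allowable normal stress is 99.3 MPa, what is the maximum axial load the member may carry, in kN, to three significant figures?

A = 573.4 mm².
P_max = σ_allow · A = 99.3 · 573.4 = 56940 N = 56.94 kN.

56.9 kN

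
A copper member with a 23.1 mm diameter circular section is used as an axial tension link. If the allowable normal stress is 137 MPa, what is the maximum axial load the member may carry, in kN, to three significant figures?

57.4 kN

A = 419.1 mm².
P_max = σ_allow · A = 137 · 419.1 = 57420 N = 57.42 kN.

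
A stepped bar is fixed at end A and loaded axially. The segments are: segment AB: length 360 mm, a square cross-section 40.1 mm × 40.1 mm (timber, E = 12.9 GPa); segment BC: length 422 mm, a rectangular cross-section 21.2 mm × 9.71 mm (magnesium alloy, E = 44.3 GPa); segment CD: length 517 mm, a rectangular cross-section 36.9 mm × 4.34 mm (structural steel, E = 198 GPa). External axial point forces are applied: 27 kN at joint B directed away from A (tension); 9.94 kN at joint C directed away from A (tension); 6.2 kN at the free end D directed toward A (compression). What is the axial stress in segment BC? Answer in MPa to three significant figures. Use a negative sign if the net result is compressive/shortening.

18.2 MPa

Internal axial forces (sectioning from the free end, tension +): N_CD = -6.2 kN, N_BC = 3.74 kN, N_AB = 30.74 kN.
A_BC = 205.9 mm².
σ_BC = N_BC/A_BC = 3740/205.9 = 18.17 MPa.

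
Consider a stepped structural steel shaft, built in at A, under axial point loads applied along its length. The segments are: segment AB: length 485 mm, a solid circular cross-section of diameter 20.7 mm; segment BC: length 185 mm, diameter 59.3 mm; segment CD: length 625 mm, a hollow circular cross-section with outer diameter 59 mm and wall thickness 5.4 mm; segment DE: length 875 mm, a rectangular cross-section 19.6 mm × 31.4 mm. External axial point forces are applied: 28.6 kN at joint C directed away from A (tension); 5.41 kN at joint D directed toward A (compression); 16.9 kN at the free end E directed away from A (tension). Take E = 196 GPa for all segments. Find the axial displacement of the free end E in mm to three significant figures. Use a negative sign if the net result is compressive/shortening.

Internal axial forces (sectioning from the free end, tension +): N_DE = 16.9 kN, N_CD = 11.49 kN, N_BC = 40.09 kN, N_AB = 40.09 kN.
A_AB = 336.5 mm².
A_BC = 2762 mm².
A_CD = 909.3 mm².
A_DE = 615.4 mm².
δ_AB = 40090·485/(336.5·196000) = 0.2948 mm
δ_BC = 40090·185/(2762·196000) = 0.0137 mm
δ_CD = 11490·625/(909.3·196000) = 0.04029 mm
δ_DE = 16900·875/(615.4·196000) = 0.1226 mm
δ = Σδ_i = 0.4714 mm.

0.471 mm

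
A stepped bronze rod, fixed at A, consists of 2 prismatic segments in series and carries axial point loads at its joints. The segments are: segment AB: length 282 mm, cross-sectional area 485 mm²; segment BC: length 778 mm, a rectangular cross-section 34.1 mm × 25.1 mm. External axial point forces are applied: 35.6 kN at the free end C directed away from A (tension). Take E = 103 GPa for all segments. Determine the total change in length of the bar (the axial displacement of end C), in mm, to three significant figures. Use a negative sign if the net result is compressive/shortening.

0.515 mm

Internal axial forces (sectioning from the free end, tension +): N_BC = 35.6 kN, N_AB = 35.6 kN.
A_BC = 855.9 mm².
δ_AB = 35600·282/(485·103000) = 0.201 mm
δ_BC = 35600·778/(855.9·103000) = 0.3142 mm
δ = Σδ_i = 0.5151 mm.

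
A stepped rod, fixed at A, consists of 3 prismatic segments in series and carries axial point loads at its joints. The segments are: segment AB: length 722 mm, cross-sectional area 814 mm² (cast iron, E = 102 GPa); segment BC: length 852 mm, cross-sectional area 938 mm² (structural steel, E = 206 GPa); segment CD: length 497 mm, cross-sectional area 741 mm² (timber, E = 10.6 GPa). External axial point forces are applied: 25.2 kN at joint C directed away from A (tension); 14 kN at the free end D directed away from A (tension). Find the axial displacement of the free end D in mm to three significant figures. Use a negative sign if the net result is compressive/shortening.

Internal axial forces (sectioning from the free end, tension +): N_CD = 14 kN, N_BC = 39.2 kN, N_AB = 39.2 kN.
δ_AB = 39200·722/(814·102000) = 0.3409 mm
δ_BC = 39200·852/(938·206000) = 0.1728 mm
δ_CD = 14000·497/(741·10600) = 0.8859 mm
δ = Σδ_i = 1.4 mm.

1.40 mm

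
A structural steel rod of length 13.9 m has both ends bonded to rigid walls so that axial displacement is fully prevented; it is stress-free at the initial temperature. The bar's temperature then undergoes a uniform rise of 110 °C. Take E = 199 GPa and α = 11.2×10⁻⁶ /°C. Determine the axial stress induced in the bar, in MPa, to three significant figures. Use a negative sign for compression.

Free thermal expansion αLΔT = 11.2e-6 · 13900 · 110 = 17.12 mm.
The walls impose strain ε = −(17.12)/13900 = -1.2320e-03; σ = Eε = 199000 · -1.2320e-03 = -245.2 MPa.

-245 MPa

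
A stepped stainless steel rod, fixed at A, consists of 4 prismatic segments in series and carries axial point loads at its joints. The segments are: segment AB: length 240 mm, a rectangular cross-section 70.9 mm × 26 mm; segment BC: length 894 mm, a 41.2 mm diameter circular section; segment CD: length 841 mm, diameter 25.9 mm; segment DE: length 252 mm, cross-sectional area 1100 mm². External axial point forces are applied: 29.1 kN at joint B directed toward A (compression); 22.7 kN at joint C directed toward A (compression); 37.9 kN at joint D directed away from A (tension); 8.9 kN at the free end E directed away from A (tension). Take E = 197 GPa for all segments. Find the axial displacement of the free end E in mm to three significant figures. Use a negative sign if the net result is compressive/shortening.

0.468 mm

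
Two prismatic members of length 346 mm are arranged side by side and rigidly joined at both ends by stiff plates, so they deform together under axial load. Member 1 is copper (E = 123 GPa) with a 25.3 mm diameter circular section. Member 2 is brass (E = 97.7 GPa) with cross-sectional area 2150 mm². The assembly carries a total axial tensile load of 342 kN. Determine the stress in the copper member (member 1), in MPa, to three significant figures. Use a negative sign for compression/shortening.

A_1 = 502.7 mm².
Equal strain + equilibrium ⇒ each member carries load in proportion to AE: A₁E₁ = 61840000 N, A₂E₂ = 210100000 N, ΣAE = 271900000 N.
σ₁ = P·E₁/ΣAE = 342000·123000/271900000 = 154.7 MPa.

155 MPa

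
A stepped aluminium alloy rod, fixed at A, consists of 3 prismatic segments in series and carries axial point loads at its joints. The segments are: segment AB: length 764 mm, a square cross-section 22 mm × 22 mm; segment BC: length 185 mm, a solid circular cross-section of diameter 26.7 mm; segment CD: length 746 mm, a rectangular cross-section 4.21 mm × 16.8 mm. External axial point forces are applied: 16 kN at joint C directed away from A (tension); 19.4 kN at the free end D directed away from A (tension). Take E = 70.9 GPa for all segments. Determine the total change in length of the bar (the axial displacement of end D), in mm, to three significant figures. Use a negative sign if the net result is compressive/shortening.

3.84 mm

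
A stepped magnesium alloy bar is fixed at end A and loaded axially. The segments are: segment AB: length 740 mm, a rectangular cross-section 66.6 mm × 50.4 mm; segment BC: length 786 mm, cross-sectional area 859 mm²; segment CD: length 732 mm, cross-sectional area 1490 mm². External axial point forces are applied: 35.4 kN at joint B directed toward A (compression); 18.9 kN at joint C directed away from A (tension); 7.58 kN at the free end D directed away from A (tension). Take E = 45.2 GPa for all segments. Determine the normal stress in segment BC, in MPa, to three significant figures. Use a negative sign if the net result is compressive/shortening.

30.8 MPa

Internal axial forces (sectioning from the free end, tension +): N_CD = 7.58 kN, N_BC = 26.48 kN, N_AB = -8.92 kN.
σ_BC = N_BC/A_BC = 26480/859 = 30.83 MPa.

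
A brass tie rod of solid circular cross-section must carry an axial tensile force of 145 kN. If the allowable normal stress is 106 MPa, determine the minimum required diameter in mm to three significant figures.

41.7 mm

Required area A ≥ P/σ_allow = 145000/106 = 1368 mm².
For a solid circular section, d ≥ √(4A/π) = 41.73 mm.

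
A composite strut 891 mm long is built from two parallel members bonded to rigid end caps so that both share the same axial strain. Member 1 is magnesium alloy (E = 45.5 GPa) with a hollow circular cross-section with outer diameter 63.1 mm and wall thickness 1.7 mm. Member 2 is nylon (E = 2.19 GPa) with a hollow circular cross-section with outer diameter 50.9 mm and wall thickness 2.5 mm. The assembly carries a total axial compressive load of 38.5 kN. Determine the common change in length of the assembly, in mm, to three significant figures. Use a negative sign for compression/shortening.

A_1 = 327.9 mm².
A_2 = 380.1 mm².
Equal strain + equilibrium ⇒ each member carries load in proportion to AE: A₁E₁ = 14920000 N, A₂E₂ = 832500 N, ΣAE = 15750000 N.
δ = PL/ΣAE = -38500·891/15750000 = -2.178 mm.

-2.18 mm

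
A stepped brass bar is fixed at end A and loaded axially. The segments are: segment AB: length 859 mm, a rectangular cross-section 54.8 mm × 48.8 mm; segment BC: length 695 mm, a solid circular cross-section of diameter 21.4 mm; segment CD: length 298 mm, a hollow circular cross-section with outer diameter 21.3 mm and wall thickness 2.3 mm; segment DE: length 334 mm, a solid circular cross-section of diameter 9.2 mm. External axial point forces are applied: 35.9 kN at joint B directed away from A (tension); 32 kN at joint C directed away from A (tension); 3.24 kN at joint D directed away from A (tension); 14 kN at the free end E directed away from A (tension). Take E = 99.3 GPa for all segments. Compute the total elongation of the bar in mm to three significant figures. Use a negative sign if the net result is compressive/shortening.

2.32 mm

Internal axial forces (sectioning from the free end, tension +): N_DE = 14 kN, N_CD = 17.24 kN, N_BC = 49.24 kN, N_AB = 85.14 kN.
A_AB = 2674 mm².
A_BC = 359.7 mm².
A_CD = 137.3 mm².
A_DE = 66.48 mm².
δ_AB = 85140·859/(2674·99300) = 0.2754 mm
δ_BC = 49240·695/(359.7·99300) = 0.9582 mm
δ_CD = 17240·298/(137.3·99300) = 0.3769 mm
δ_DE = 14000·334/(66.48·99300) = 0.7084 mm
δ = Σδ_i = 2.319 mm.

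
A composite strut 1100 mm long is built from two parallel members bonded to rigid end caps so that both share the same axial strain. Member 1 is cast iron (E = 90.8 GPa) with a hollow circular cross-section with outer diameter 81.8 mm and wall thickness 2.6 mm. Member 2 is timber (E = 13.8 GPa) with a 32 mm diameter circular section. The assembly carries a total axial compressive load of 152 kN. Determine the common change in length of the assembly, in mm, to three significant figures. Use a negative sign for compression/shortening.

A_1 = 646.9 mm².
A_2 = 804.2 mm².
Equal strain + equilibrium ⇒ each member carries load in proportion to AE: A₁E₁ = 58740000 N, A₂E₂ = 11100000 N, ΣAE = 69840000 N.
δ = PL/ΣAE = -152000·1100/69840000 = -2.394 mm.

-2.39 mm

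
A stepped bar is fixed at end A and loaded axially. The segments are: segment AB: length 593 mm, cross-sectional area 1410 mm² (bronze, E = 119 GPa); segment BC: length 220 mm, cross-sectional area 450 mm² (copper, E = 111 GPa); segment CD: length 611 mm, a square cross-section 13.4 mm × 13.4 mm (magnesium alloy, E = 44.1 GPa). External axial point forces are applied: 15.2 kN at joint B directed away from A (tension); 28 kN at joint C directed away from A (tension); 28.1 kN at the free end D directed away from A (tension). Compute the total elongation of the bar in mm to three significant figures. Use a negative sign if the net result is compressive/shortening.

Internal axial forces (sectioning from the free end, tension +): N_CD = 28.1 kN, N_BC = 56.1 kN, N_AB = 71.3 kN.
A_CD = 179.6 mm².
δ_AB = 71300·593/(1410·119000) = 0.252 mm
δ_BC = 56100·220/(450·111000) = 0.2471 mm
δ_CD = 28100·611/(179.6·44100) = 2.168 mm
δ = Σδ_i = 2.667 mm.

2.67 mm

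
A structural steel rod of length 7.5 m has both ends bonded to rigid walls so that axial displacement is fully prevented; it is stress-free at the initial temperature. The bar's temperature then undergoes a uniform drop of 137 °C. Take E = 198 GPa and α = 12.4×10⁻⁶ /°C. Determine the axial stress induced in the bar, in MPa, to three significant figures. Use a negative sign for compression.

336 MPa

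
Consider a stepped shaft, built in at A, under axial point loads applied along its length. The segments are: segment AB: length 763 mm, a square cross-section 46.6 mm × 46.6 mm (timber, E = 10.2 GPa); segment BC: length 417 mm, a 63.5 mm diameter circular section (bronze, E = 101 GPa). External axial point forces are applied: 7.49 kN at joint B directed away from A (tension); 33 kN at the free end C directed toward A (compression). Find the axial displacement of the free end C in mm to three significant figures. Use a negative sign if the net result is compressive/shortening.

Internal axial forces (sectioning from the free end, tension +): N_BC = -33 kN, N_AB = -25.51 kN.
A_AB = 2172 mm².
A_BC = 3167 mm².
δ_AB = -25510·763/(2172·10200) = -0.8787 mm
δ_BC = -33000·417/(3167·101000) = -0.04302 mm
δ = Σδ_i = -0.9218 mm.

-0.922 mm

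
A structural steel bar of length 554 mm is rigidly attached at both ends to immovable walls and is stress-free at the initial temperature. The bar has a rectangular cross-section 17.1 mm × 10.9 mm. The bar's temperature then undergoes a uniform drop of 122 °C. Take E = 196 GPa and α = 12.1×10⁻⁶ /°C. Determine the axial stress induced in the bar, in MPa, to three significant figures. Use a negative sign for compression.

289 MPa

Free thermal expansion αLΔT = 12.1e-6 · 554 · -122 = -0.8178 mm.
The walls impose strain ε = −(-0.8178)/554 = 1.4762e-03; σ = Eε = 196000 · 1.4762e-03 = 289.3 MPa.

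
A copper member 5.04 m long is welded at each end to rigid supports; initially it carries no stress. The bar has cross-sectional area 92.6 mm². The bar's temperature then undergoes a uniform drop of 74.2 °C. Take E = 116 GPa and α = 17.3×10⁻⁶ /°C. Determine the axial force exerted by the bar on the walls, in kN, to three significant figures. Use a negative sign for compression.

13.8 kN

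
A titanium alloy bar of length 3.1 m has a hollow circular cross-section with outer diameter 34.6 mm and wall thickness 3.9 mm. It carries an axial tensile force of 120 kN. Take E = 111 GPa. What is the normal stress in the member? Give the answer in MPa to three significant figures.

319 MPa

A = 376.1 mm².
σ = N/A = 120000/376.1 = 319 MPa.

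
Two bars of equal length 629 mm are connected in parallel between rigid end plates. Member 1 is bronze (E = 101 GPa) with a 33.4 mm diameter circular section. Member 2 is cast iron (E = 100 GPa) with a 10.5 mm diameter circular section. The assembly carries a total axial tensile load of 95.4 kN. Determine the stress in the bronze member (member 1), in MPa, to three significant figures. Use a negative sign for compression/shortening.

A_1 = 876.2 mm².
A_2 = 86.59 mm².
Equal strain + equilibrium ⇒ each member carries load in proportion to AE: A₁E₁ = 88490000 N, A₂E₂ = 8659000 N, ΣAE = 97150000 N.
σ₁ = P·E₁/ΣAE = 95400·101000/97150000 = 99.18 MPa.

99.2 MPa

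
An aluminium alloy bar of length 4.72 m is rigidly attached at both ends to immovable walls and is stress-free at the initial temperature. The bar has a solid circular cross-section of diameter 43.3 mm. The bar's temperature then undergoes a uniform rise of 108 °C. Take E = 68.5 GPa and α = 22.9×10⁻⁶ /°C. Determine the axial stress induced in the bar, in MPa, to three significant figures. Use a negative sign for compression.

Free thermal expansion αLΔT = 22.9e-6 · 4720 · 108 = 11.67 mm.
The walls impose strain ε = −(11.67)/4720 = -2.4732e-03; σ = Eε = 68500 · -2.4732e-03 = -169.4 MPa.

-169 MPa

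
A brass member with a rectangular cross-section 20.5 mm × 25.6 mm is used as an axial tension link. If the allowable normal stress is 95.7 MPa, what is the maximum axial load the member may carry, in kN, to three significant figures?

50.2 kN

A = 524.8 mm².
P_max = σ_allow · A = 95.7 · 524.8 = 50220 N = 50.22 kN.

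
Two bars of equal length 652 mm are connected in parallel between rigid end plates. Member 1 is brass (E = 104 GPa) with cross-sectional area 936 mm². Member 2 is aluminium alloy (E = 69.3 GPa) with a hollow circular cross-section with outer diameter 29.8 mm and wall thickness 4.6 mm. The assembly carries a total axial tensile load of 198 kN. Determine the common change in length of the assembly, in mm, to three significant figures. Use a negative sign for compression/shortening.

1.05 mm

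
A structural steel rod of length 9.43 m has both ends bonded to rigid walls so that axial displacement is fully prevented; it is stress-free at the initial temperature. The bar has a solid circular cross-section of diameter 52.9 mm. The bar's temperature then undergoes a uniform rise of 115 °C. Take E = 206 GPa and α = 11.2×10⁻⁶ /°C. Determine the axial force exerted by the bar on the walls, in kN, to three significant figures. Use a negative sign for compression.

Free thermal expansion αLΔT = 11.2e-6 · 9430 · 115 = 12.15 mm.
The walls impose strain ε = −(12.15)/9430 = -1.2880e-03; σ = Eε = 206000 · -1.2880e-03 = -265.3 MPa.
Wall reaction R = σ·A = -265.3·2198 = -583200 N = -583.2 kN.

-583 kN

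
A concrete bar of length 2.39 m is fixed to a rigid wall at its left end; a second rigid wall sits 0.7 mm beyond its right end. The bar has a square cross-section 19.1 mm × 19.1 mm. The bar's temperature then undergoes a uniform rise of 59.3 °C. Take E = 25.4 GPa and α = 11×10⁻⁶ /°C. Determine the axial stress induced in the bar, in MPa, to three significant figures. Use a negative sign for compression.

-9.13 MPa

Free thermal expansion αLΔT = 11e-6 · 2390 · 59.3 = 1.559 mm.
The walls engage after the gap closes; constrained expansion = 1.559 − 0.7 = 0.859 mm.
The walls impose strain ε = −(0.859)/2390 = -3.5941e-04; σ = Eε = 25400 · -3.5941e-04 = -9.129 MPa.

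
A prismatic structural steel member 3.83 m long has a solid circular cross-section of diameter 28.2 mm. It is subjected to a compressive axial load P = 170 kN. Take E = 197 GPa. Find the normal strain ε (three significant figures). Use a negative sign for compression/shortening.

-0.00138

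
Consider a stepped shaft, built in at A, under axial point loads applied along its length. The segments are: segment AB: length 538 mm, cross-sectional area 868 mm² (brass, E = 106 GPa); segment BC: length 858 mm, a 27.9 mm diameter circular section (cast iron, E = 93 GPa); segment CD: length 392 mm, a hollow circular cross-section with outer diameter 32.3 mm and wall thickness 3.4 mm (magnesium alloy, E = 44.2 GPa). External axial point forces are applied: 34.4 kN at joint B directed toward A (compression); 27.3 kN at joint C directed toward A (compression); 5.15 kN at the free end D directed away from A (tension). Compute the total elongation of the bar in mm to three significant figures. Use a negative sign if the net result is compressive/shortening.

-0.517 mm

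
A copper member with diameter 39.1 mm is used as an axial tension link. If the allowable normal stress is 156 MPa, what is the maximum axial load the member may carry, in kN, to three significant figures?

187 kN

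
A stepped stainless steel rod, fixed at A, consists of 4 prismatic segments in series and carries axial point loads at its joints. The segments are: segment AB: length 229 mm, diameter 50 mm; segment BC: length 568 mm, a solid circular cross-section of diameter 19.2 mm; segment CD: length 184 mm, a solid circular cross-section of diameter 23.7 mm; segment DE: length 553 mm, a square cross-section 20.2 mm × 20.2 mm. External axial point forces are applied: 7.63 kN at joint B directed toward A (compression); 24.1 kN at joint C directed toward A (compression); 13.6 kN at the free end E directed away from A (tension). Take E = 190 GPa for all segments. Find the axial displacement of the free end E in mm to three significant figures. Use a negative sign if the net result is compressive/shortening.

0.00732 mm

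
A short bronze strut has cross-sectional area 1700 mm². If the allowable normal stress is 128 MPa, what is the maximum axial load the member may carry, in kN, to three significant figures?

218 kN

P_max = σ_allow · A = 128 · 1700 = 217600 N = 217.6 kN.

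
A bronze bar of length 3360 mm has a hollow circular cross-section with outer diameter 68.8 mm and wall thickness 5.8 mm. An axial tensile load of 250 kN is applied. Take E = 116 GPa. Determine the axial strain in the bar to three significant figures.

0.00188

A = 1148 mm².
σ = N/A = 217.8 MPa; ε = σ/E = 217.8/116000 = 1.877e-03.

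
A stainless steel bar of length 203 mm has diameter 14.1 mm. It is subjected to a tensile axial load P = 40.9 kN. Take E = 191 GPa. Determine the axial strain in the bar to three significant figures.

0.00137

A = 156.1 mm².
σ = N/A = 261.9 MPa; ε = σ/E = 261.9/191000 = 1.371e-03.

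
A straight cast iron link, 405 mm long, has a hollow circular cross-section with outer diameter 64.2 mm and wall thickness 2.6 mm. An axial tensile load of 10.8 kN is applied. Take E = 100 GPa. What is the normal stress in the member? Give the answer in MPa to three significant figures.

A = 503.2 mm².
σ = N/A = 10800/503.2 = 21.46 MPa.

21.5 MPa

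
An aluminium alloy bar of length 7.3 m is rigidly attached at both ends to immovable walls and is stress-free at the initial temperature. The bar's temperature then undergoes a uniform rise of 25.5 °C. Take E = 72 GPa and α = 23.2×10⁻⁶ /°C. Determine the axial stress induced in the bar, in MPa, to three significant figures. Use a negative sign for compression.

-42.6 MPa

Free thermal expansion αLΔT = 23.2e-6 · 7300 · 25.5 = 4.319 mm.
The walls impose strain ε = −(4.319)/7300 = -5.9160e-04; σ = Eε = 72000 · -5.9160e-04 = -42.6 MPa.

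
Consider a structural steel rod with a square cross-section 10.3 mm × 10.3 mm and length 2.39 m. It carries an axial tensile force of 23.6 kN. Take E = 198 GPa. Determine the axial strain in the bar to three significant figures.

A = 106.1 mm².
σ = N/A = 222.5 MPa; ε = σ/E = 222.5/198000 = 1.123e-03.

0.00112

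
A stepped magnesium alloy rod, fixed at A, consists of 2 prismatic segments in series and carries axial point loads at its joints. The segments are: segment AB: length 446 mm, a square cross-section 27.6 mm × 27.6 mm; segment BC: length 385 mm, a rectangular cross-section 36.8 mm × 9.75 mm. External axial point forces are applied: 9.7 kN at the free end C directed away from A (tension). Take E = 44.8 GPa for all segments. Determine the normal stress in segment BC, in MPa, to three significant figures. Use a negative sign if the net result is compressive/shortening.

27.0 MPa

Internal axial forces (sectioning from the free end, tension +): N_BC = 9.7 kN, N_AB = 9.7 kN.
A_BC = 358.8 mm².
σ_BC = N_BC/A_BC = 9700/358.8 = 27.03 MPa.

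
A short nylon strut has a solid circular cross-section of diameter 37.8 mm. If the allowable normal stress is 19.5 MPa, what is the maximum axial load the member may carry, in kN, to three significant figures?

21.9 kN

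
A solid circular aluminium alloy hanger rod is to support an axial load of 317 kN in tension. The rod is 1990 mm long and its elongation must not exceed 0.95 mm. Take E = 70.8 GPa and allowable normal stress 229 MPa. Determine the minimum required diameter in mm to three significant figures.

Required area A ≥ P/σ_allow = 317000/229 = 1384 mm².
For a solid circular section, d ≥ √(4A/π) = 41.98 mm.
Elongation limit: A ≥ PL/(Eδ_allow) = 317000·1990/(70800·0.95) = 9379 mm² ⇒ d ≥ 109.3 mm.
The elongation limit governs.

109 mm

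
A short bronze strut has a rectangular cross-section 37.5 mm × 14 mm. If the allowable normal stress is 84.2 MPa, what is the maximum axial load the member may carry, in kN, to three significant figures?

A = 525 mm².
P_max = σ_allow · A = 84.2 · 525 = 44200 N = 44.2 kN.

44.2 kN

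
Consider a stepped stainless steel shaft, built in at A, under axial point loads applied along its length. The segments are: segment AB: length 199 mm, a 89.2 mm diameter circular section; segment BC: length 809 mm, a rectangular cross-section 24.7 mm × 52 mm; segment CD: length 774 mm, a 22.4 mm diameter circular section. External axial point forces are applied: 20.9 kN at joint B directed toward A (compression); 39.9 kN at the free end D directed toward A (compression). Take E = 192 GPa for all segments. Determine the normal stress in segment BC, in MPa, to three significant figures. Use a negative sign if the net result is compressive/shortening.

-31.1 MPa

Internal axial forces (sectioning from the free end, tension +): N_CD = -39.9 kN, N_BC = -39.9 kN, N_AB = -60.8 kN.
A_BC = 1284 mm².
σ_BC = N_BC/A_BC = -39900/1284 = -31.07 MPa.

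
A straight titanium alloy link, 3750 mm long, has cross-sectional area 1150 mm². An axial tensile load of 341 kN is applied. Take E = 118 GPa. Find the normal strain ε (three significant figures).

σ = N/A = 296.5 MPa; ε = σ/E = 296.5/118000 = 2.513e-03.

0.00251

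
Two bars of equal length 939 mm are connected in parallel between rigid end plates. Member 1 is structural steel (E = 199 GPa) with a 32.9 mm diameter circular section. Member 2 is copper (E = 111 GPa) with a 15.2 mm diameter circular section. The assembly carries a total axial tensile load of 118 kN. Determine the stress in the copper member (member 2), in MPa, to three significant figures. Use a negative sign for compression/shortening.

69.2 MPa

A_1 = 850.1 mm².
A_2 = 181.5 mm².
Equal strain + equilibrium ⇒ each member carries load in proportion to AE: A₁E₁ = 169200000 N, A₂E₂ = 20140000 N, ΣAE = 189300000 N.
σ₂ = P·E₂/ΣAE = 118000·111000/189300000 = 69.19 MPa.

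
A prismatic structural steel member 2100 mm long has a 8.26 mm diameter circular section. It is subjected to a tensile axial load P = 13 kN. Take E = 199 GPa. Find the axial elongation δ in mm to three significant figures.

2.56 mm

A = 53.59 mm².
δ_mech = NL/(AE) = 13000·2100/(53.59·199000) = 2.56 mm.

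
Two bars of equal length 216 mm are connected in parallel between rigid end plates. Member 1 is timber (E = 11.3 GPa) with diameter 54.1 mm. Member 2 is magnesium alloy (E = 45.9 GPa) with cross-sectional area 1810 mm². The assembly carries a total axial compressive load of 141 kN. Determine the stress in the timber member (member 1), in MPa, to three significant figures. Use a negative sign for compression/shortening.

-14.6 MPa

A_1 = 2299 mm².
Equal strain + equilibrium ⇒ each member carries load in proportion to AE: A₁E₁ = 25980000 N, A₂E₂ = 83080000 N, ΣAE = 109100000 N.
σ₁ = P·E₁/ΣAE = -141000·11300/109100000 = -14.61 MPa.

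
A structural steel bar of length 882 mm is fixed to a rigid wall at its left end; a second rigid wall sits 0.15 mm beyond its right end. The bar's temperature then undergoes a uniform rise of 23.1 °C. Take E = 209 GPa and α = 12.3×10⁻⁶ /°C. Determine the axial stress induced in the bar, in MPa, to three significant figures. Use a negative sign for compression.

Free thermal expansion αLΔT = 12.3e-6 · 882 · 23.1 = 0.2506 mm.
The walls engage after the gap closes; constrained expansion = 0.2506 − 0.15 = 0.1006 mm.
The walls impose strain ε = −(0.1006)/882 = -1.1406e-04; σ = Eε = 209000 · -1.1406e-04 = -23.84 MPa.

-23.8 MPa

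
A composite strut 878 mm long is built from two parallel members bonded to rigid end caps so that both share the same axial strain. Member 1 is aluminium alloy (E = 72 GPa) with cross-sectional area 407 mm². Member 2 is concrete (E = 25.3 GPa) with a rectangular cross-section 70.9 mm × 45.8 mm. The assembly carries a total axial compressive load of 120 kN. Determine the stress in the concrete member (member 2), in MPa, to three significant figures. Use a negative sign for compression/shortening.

A_2 = 3247 mm².
Equal strain + equilibrium ⇒ each member carries load in proportion to AE: A₁E₁ = 29300000 N, A₂E₂ = 82150000 N, ΣAE = 111500000 N.
σ₂ = P·E₂/ΣAE = -120000·25300/111500000 = -27.24 MPa.

-27.2 MPa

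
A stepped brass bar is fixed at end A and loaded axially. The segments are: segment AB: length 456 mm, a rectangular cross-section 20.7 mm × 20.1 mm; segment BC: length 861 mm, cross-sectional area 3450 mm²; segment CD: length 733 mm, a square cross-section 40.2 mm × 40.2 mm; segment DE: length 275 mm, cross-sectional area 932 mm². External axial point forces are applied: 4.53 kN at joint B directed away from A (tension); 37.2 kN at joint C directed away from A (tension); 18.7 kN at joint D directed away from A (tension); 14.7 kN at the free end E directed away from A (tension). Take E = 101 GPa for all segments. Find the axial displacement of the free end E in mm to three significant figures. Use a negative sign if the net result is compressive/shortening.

1.18 mm

Internal axial forces (sectioning from the free end, tension +): N_DE = 14.7 kN, N_CD = 33.4 kN, N_BC = 70.6 kN, N_AB = 75.13 kN.
A_AB = 416.1 mm².
A_CD = 1616 mm².
δ_AB = 75130·456/(416.1·101000) = 0.8152 mm
δ_BC = 70600·861/(3450·101000) = 0.1744 mm
δ_CD = 33400·733/(1616·101000) = 0.15 mm
δ_DE = 14700·275/(932·101000) = 0.04295 mm
δ = Σδ_i = 1.183 mm.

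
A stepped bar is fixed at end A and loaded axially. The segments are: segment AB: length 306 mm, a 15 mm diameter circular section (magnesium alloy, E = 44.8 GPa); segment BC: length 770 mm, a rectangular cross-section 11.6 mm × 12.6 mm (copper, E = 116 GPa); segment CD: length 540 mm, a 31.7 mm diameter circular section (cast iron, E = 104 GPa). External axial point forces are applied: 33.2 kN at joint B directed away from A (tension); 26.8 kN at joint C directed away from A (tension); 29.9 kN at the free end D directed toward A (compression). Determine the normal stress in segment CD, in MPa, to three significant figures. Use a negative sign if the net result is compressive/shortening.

Internal axial forces (sectioning from the free end, tension +): N_CD = -29.9 kN, N_BC = -3.1 kN, N_AB = 30.1 kN.
A_CD = 789.2 mm².
σ_CD = N_CD/A_CD = -29900/789.2 = -37.88 MPa.

-37.9 MPa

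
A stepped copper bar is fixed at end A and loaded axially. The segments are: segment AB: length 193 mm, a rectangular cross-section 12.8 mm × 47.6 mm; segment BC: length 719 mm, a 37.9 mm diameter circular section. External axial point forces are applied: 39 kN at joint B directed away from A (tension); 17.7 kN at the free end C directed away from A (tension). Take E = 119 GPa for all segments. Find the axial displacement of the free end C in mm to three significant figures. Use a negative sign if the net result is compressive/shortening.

Internal axial forces (sectioning from the free end, tension +): N_BC = 17.7 kN, N_AB = 56.7 kN.
A_AB = 609.3 mm².
A_BC = 1128 mm².
δ_AB = 56700·193/(609.3·119000) = 0.1509 mm
δ_BC = 17700·719/(1128·119000) = 0.0948 mm
δ = Σδ_i = 0.2457 mm.

0.246 mm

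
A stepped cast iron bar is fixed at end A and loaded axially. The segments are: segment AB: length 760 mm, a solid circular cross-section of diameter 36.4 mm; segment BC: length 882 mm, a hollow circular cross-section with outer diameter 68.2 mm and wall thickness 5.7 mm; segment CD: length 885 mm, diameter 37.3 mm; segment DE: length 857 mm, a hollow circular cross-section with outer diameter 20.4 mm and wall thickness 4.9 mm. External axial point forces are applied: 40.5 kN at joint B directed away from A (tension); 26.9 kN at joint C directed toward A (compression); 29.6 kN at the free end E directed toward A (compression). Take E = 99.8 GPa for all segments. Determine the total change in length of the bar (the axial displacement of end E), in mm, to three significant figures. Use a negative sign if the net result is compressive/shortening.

-1.87 mm

Internal axial forces (sectioning from the free end, tension +): N_DE = -29.6 kN, N_CD = -29.6 kN, N_BC = -56.5 kN, N_AB = -16 kN.
A_AB = 1041 mm².
A_BC = 1119 mm².
A_CD = 1093 mm².
A_DE = 238.6 mm².
δ_AB = -16000·760/(1041·99800) = -0.1171 mm
δ_BC = -56500·882/(1119·99800) = -0.4462 mm
δ_CD = -29600·885/(1093·99800) = -0.2402 mm
δ_DE = -29600·857/(238.6·99800) = -1.065 mm
δ = Σδ_i = -1.869 mm.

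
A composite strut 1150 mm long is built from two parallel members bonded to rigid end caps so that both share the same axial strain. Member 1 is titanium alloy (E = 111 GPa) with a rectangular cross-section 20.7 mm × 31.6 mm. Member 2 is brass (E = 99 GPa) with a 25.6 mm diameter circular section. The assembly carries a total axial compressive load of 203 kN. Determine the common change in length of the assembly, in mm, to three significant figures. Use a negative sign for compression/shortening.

-1.89 mm

A_1 = 654.1 mm².
A_2 = 514.7 mm².
Equal strain + equilibrium ⇒ each member carries load in proportion to AE: A₁E₁ = 72610000 N, A₂E₂ = 50960000 N, ΣAE = 123600000 N.
δ = PL/ΣAE = -203000·1150/123600000 = -1.889 mm.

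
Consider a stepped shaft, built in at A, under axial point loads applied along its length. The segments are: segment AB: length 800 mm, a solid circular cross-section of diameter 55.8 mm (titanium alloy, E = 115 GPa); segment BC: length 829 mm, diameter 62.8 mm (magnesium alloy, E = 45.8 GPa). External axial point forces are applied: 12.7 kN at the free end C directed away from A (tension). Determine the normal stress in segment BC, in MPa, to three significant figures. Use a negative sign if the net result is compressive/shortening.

Internal axial forces (sectioning from the free end, tension +): N_BC = 12.7 kN, N_AB = 12.7 kN.
A_BC = 3097 mm².
σ_BC = N_BC/A_BC = 12700/3097 = 4.1 MPa.

4.10 MPa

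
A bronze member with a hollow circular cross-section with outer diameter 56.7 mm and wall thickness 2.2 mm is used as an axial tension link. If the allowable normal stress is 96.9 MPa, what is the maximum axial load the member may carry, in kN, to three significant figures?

36.5 kN

A = 376.7 mm².
P_max = σ_allow · A = 96.9 · 376.7 = 36500 N = 36.5 kN.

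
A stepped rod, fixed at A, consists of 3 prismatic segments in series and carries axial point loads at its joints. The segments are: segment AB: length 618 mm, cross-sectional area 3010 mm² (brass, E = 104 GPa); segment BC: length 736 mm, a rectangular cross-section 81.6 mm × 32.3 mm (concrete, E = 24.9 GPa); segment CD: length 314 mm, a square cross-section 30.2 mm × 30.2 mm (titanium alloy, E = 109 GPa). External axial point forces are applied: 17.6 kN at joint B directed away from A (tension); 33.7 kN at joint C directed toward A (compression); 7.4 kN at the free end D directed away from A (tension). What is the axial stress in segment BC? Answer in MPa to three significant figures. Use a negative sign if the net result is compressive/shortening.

-9.98 MPa

Internal axial forces (sectioning from the free end, tension +): N_CD = 7.4 kN, N_BC = -26.3 kN, N_AB = -8.7 kN.
A_BC = 2636 mm².
σ_BC = N_BC/A_BC = -26300/2636 = -9.978 MPa.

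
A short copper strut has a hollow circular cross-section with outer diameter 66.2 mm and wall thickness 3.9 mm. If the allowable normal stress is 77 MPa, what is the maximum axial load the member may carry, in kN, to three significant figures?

58.8 kN

A = 763.3 mm².
P_max = σ_allow · A = 77 · 763.3 = 58780 N = 58.78 kN.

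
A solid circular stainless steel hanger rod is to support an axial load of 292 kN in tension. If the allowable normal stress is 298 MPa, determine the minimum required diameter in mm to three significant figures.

Required area A ≥ P/σ_allow = 292000/298 = 979.9 mm².
For a solid circular section, d ≥ √(4A/π) = 35.32 mm.

35.3 mm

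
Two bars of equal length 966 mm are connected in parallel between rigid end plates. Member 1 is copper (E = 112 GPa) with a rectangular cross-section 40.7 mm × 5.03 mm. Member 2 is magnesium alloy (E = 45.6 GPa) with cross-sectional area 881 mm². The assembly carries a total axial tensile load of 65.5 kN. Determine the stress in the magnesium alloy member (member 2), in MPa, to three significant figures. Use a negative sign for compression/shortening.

47.3 MPa

A_1 = 204.7 mm².
Equal strain + equilibrium ⇒ each member carries load in proportion to AE: A₁E₁ = 22930000 N, A₂E₂ = 40170000 N, ΣAE = 63100000 N.
σ₂ = P·E₂/ΣAE = 65500·45600/63100000 = 47.33 MPa.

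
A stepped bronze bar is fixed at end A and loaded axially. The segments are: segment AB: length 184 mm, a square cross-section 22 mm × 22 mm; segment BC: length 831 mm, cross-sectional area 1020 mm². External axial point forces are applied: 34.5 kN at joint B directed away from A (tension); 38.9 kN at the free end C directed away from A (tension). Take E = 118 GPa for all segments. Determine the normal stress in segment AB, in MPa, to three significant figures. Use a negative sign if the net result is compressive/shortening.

152 MPa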